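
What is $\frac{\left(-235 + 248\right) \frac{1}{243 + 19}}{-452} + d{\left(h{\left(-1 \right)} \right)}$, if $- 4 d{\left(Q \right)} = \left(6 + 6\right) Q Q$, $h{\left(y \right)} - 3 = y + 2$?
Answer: $- \frac{5684365}{118424} \approx -48.0$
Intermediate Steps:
$h{\left(y \right)} = 5 + y$ ($h{\left(y \right)} = 3 + \left(y + 2\right) = 3 + \left(2 + y\right) = 5 + y$)
$d{\left(Q \right)} = - 3 Q^{2}$ ($d{\left(Q \right)} = - \frac{\left(6 + 6\right) Q Q}{4} = - \frac{12 Q^{2}}{4} = - 3 Q^{2}$)
$\frac{\left(-235 + 248\right) \frac{1}{243 + 19}}{-452} + d{\left(h{\left(-1 \right)} \right)} = \frac{\left(-235 + 248\right) \frac{1}{243 + 19}}{-452} - 3 \left(5 - 1\right)^{2} = \frac{13}{262} \left(- \frac{1}{452}\right) - 3 \cdot 4^{2} = 13 \cdot \frac{1}{262} \left(- \frac{1}{452}\right) - 48 = \frac{13}{262} \left(- \frac{1}{452}\right) - 48 = - \frac{13}{118424} - 48 = - \frac{5684365}{118424}$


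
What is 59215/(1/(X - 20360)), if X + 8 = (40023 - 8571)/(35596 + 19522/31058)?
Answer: -44444945460629012/36852003 ≈ -1.2060e+9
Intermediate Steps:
X = -1311274084/184260015 (X = -8 + (40023 - 8571)/(35596 + 19522/31058) = -8 + 31452/(35596 + 19522*(1/31058)) = -8 + 31452/(35596 + 9761/15529) = -8 + 31452/(552780045/15529) = -8 + 31452*(15529/552780045) = -8 + 162806036/184260015 = -1311274084/184260015 ≈ -7.1164)
59215/(1/(X - 20360)) = 59215/(1/(-1311274084/184260015 - 20360)) = 59215/(1/(-3752845179484/184260015)) = 59215/(-184260015/3752845179484) = 59215*(-3752845179484/184260015) = -44444945460629012/36852003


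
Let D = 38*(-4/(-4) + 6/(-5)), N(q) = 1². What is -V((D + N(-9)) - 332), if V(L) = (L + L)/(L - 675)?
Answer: -1693/2534 ≈ -0.66811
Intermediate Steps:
N(q) = 1
D = -38/5 (D = 38*(-4*(-¼) + 6*(-⅕)) = 38*(1 - 6/5) = 38*(-⅕) = -38/5 ≈ -7.6000)
V(L) = 2*L/(-675 + L) (V(L) = (2*L)/(-675 + L) = 2*L/(-675 + L))
-V((D + N(-9)) - 332) = -2*((-38/5 + 1) - 332)/(-675 + ((-38/5 + 1) - 332)) = -2*(-33/5 - 332)/(-675 + (-33/5 - 332)) = -2*(-1693)/(5*(-675 - 1693/5)) = -2*(-1693)/(5*(-5068/5)) = -2*(-1693)*(-5)/(5*5068) = -1*1693/2534 = -1693/2534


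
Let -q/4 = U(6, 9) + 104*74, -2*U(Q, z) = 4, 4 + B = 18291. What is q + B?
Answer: -12489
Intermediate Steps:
B = 18287 (B = -4 + 18291 = 18287)
U(Q, z) = -2 (U(Q, z) = -½*4 = -2)
q = -30776 (q = -4*(-2 + 104*74) = -4*(-2 + 7696) = -4*7694 = -30776)
q + B = -30776 + 18287 = -12489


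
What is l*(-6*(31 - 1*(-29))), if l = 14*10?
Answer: -50400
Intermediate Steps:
l = 140
l*(-6*(31 - 1*(-29))) = 140*(-6*(31 - 1*(-29))) = 140*(-6*(31 + 29)) = 140*(-6*60) = 140*(-360) = -50400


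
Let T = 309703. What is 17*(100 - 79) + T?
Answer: 310060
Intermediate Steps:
17*(100 - 79) + T = 17*(100 - 79) + 309703 = 17*21 + 309703 = 357 + 309703 = 310060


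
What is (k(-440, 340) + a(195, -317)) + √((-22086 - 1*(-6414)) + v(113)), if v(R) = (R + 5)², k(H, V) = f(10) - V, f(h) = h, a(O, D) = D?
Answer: -647 + 2*I*√437 ≈ -647.0 + 41.809*I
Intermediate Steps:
k(H, V) = 10 - V
v(R) = (5 + R)²
(k(-440, 340) + a(195, -317)) + √((-22086 - 1*(-6414)) + v(113)) = ((10 - 1*340) - 317) + √((-22086 - 1*(-6414)) + (5 + 113)²) = ((10 - 340) - 317) + √((-22086 + 6414) + 118²) = (-330 - 317) + √(-15672 + 13924) = -647 + √(-1748) = -647 + 2*I*√437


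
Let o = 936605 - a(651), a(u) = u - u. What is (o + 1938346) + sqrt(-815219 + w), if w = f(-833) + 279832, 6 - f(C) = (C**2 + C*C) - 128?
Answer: 2874951 + I*sqrt(1923031) ≈ 2.875e+6 + 1386.7*I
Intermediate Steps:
a(u) = 0
f(C) = 134 - 2*C**2 (f(C) = 6 - ((C**2 + C*C) - 128) = 6 - ((C**2 + C**2) - 128) = 6 - (2*C**2 - 128) = 6 - (-128 + 2*C**2) = 6 + (128 - 2*C**2) = 134 - 2*C**2)
w = -1107812 (w = (134 - 2*(-833)**2) + 279832 = (134 - 2*693889) + 279832 = (134 - 1387778) + 279832 = -1387644 + 279832 = -1107812)
o = 936605 (o = 936605 - 1*0 = 936605 + 0 = 936605)
(o + 1938346) + sqrt(-815219 + w) = (936605 + 1938346) + sqrt(-815219 - 1107812) = 2874951 + sqrt(-1923031) = 2874951 + I*sqrt(1923031)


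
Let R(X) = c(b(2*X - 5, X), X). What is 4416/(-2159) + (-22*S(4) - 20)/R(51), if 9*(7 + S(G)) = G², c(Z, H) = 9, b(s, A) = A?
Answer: 1486090/174879 ≈ 8.4978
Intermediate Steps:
R(X) = 9
S(G) = -7 + G²/9
4416/(-2159) + (-22*S(4) - 20)/R(51) = 4416/(-2159) + (-22*(-7 + (⅑)*4²) - 20)/9 = 4416*(-1/2159) + (-22*(-7 + (⅑)*16) - 20)*(⅑) = -4416/2159 + (-22*(-7 + 16/9) - 20)*(⅑) = -4416/2159 + (-22*(-47/9) - 20)*(⅑) = -4416/2159 + (1034/9 - 20)*(⅑) = -4416/2159 + (854/9)*(⅑) = -4416/2159 + 854/81 = 1486090/174879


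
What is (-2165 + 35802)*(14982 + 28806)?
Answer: 1472896956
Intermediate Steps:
(-2165 + 35802)*(14982 + 28806) = 33637*43788 = 1472896956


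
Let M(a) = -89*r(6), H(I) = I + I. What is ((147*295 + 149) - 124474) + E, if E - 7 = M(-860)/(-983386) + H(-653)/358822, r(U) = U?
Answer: -7141279920593111/88215132823 ≈ -80953.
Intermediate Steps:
H(I) = 2*I
M(a) = -534 (M(a) = -89*6 = -534)
E = 617232756969/88215132823 (E = 7 + (-534/(-983386) + (2*(-653))/358822) = 7 + (-534*(-1/983386) - 1306*1/358822) = 7 + (267/491693 - 653/179411) = 7 - 273172792/88215132823 = 617232756969/88215132823 ≈ 6.9969)
((147*295 + 149) - 124474) + E = ((147*295 + 149) - 124474) + 617232756969/88215132823 = ((43365 + 149) - 124474) + 617232756969/88215132823 = (43514 - 124474) + 617232756969/88215132823 = -80960 + 617232756969/88215132823 = -7141279920593111/88215132823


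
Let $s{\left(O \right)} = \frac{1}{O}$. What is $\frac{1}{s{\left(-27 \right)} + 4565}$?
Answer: $\frac{27}{123254} \approx 0.00021906$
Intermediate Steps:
$\frac{1}{s{\left(-27 \right)} + 4565} = \frac{1}{\frac{1}{-27} + 4565} = \frac{1}{- \frac{1}{27} + 4565} = \frac{1}{\frac{123254}{27}} = \frac{27}{123254}$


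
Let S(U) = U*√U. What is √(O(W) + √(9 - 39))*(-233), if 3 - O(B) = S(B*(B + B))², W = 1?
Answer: -233*√(-5 + I*√30) ≈ -256.1 - 580.54*I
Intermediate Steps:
S(U) = U^(3/2)
O(B) = 3 - 8*B⁶ (O(B) = 3 - ((B*(B + B))^(3/2))² = 3 - ((B*(2*B))^(3/2))² = 3 - ((2*B²)^(3/2))² = 3 - (2*√2*(B²)^(3/2))² = 3 - 8*B⁶)
√(O(W) + √(9 - 39))*(-233) = √((3 - 8*1⁶) + √(9 - 39))*(-233) = √((3 - 8*1) + √(-30))*(-233) = √((3 - 8) + I*√30)*(-233) = √(-5 + I*√30)*(-233) = -233*√(-5 + I*√30)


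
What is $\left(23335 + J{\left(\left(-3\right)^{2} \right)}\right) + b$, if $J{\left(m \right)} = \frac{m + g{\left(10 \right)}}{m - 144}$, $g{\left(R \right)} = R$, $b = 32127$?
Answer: $\frac{7487351}{135} \approx 55462.0$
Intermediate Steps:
$J{\left(m \right)} = \frac{10 + m}{-144 + m}$ ($J{\left(m \right)} = \frac{m + 10}{m - 144} = \frac{10 + m}{-144 + m}$)
$\left(23335 + J{\left(\left(-3\right)^{2} \right)}\right) + b = \left(23335 + \frac{10 + \left(-3\right)^{2}}{-144 + \left(-3\right)^{2}}\right) + 32127 = \left(23335 + \frac{10 + 9}{-144 + 9}\right) + 32127 = \left(23335 + \frac{1}{-135} \cdot 19\right) + 32127 = \left(23335 - \frac{19}{135}\right) + 32127 = \frac{3150206}{135} + 32127 = \frac{7487351}{135}$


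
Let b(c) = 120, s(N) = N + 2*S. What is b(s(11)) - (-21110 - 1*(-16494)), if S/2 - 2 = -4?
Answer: 4736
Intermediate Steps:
S = -4 (S = 4 + 2*(-4) = 4 - 8 = -4)
s(N) = -8 + N (s(N) = N + 2*(-4) = N - 8 = -8 + N)
b(s(11)) - (-21110 - 1*(-16494)) = 120 - (-21110 - 1*(-16494)) = 120 - (-21110 + 16494) = 120 - 1*(-4616) = 120 + 4616 = 4736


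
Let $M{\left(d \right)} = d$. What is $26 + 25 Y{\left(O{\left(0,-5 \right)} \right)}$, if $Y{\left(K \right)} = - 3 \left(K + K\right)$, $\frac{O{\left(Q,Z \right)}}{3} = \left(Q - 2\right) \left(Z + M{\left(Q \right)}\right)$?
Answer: $-4474$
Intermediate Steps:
$O{\left(Q,Z \right)} = 3 \left(-2 + Q\right) \left(Q + Z\right)$ ($O{\left(Q,Z \right)} = 3 \left(Q - 2\right) \left(Z + Q\right) = 3 \left(-2 + Q\right) \left(Q + Z\right)$)
$Y{\left(K \right)} = - 6 K$ ($Y{\left(K \right)} = - 3 \cdot 2 K = - 6 K$)
$26 + 25 Y{\left(O{\left(0,-5 \right)} \right)} = 26 + 25 \left(- 6 \left(\left(-6\right) 0 - -30 + 3 \cdot 0^{2} + 3 \cdot 0 \left(-5\right)\right)\right) = 26 + 25 \left(- 6 \left(0 + 30 + 3 \cdot 0 + 0\right)\right) = 26 + 25 \left(- 6 \left(0 + 30 + 0 + 0\right)\right) = 26 + 25 \left(\left(-6\right) 30\right) = 26 + 25 \left(-180\right) = 26 - 4500 = -4474$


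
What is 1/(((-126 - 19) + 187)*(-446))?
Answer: -1/18732 ≈ -5.3385e-5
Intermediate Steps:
1/(((-126 - 19) + 187)*(-446)) = 1/((-145 + 187)*(-446)) = 1/(42*(-446)) = 1/(-18732) = -1/18732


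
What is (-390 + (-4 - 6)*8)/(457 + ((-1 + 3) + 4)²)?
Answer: -470/493 ≈ -0.95335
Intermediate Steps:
(-390 + (-4 - 6)*8)/(457 + ((-1 + 3) + 4)²) = (-390 - 10*8)/(457 + (2 + 4)²) = (-390 - 80)/(457 + 6²) = -470/(457 + 36) = -470/493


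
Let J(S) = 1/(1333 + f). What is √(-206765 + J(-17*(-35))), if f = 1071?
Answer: I*√298734898459/1202 ≈ 454.71*I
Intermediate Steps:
J(S) = 1/2404 (J(S) = 1/(1333 + 1071) = 1/2404)
√(-206765 + J(-17*(-35))) = √(-206765 + 1/2404) = √(-497063059/2404) = I*√298734898459/1202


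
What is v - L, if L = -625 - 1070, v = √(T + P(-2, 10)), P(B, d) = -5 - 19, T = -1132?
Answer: 1695 + 34*I ≈ 1695.0 + 34.0*I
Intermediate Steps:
P(B, d) = -24
v = 34*I (v = √(-1132 - 24) = √(-1156) = 34*I ≈ 34.0*I)
L = -1695
v - L = 34*I - 1*(-1695) = 34*I + 1695 = 1695 + 34*I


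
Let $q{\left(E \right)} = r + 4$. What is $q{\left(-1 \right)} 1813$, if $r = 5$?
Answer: $16317$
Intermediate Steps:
$q{\left(E \right)} = 9$ ($q{\left(E \right)} = 5 + 4 = 9$)
$q{\left(-1 \right)} 1813 = 9 \cdot 1813 = 16317$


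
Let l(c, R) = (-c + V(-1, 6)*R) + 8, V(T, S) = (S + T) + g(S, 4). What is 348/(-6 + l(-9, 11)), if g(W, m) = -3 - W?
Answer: -116/11 ≈ -10.545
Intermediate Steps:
V(T, S) = -3 + T (V(T, S) = (S + T) + (-3 - S) = -3 + T)
l(c, R) = 8 - c - 4*R (l(c, R) = (-c + (-3 - 1)*R) + 8 = (-c - 4*R) + 8 = 8 - c - 4*R)
348/(-6 + l(-9, 11)) = 348/(-6 + (8 - 1*(-9) - 4*11)) = 348/(-6 + (8 + 9 - 44)) = 348/(-6 - 27) = 348/(-33) = 348*(-1/33) = -116/11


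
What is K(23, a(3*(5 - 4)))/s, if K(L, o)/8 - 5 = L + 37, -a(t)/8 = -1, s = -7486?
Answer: -260/3743 ≈ -0.069463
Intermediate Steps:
a(t) = 8 (a(t) = -8*(-1) = 8)
K(L, o) = 336 + 8*L (K(L, o) = 40 + 8*(L + 37) = 40 + 8*(37 + L) = 40 + (296 + 8*L) = 336 + 8*L)
K(23, a(3*(5 - 4)))/s = (336 + 8*23)/(-7486) = (336 + 184)*(-1/7486) = 520*(-1/7486) = -260/3743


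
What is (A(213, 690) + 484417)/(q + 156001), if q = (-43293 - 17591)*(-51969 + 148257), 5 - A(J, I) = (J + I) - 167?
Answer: -483686/5862242591 ≈ -8.2509e-5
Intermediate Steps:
A(J, I) = 172 - I - J (A(J, I) = 5 - ((J + I) - 167) = 5 - ((I + J) - 167) = 5 - (-167 + I + J) = 5 + (167 - I - J) = 172 - I - J)
q = -5862398592 (q = -60884*96288 = -5862398592)
(A(213, 690) + 484417)/(q + 156001) = ((172 - 1*690 - 1*213) + 484417)/(-5862398592 + 156001) = ((172 - 690 - 213) + 484417)/(-5862242591) = (-731 + 484417)*(-1/5862242591) = 483686*(-1/5862242591) = -483686/5862242591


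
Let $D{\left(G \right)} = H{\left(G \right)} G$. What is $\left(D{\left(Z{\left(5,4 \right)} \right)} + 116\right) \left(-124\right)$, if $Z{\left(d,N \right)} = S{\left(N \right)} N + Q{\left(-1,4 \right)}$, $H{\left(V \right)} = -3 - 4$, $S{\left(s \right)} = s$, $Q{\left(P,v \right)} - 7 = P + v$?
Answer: $8184$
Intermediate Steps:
$Q{\left(P,v \right)} = 7 + P + v$ ($Q{\left(P,v \right)} = 7 + \left(P + v\right) = 7 + P + v$)
$H{\left(V \right)} = -7$
$Z{\left(d,N \right)} = 10 + N^{2}$ ($Z{\left(d,N \right)} = N N + \left(7 - 1 + 4\right) = N^{2} + 10 = 10 + N^{2}$)
$D{\left(G \right)} = - 7 G$
$\left(D{\left(Z{\left(5,4 \right)} \right)} + 116\right) \left(-124\right) = \left(- 7 \left(10 + 4^{2}\right) + 116\right) \left(-124\right) = \left(- 7 \left(10 + 16\right) + 116\right) \left(-124\right) = \left(\left(-7\right) 26 + 116\right) \left(-124\right) = \left(-182 + 116\right) \left(-124\right) = \left(-66\right) \left(-124\right) = 8184$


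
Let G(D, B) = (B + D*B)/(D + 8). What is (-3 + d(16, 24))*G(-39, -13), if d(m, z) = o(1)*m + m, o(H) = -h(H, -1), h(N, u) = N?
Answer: 1482/31 ≈ 47.806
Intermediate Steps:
o(H) = -H
G(D, B) = (B + B*D)/(8 + D)
d(m, z) = 0 (d(m, z) = (-1*1)*m + m = -m + m = 0)
(-3 + d(16, 24))*G(-39, -13) = (-3 + 0)*(-13*(1 - 39)/(8 - 39)) = -(-39)*(-38)/(-31) = -(-39)*(-1)*(-38)/31 = -3*(-494/31) = 1482/31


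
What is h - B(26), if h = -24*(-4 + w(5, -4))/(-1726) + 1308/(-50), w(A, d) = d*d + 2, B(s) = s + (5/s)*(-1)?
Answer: -29042077/560950 ≈ -51.773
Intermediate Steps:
B(s) = s - 5/s
w(A, d) = 2 + d² (w(A, d) = d² + 2 = 2 + d²)
h = -560202/21575 (h = -24*(-4 + (2 + (-4)²))/(-1726) + 1308/(-50) = -24*(-4 + (2 + 16))*(-1/1726) + 1308*(-1/50) = -24*(-4 + 18)*(-1/1726) - 654/25 = -24*14*(-1/1726) - 654/25 = -336*(-1/1726) - 654/25 = 168/863 - 654/25 = -560202/21575 ≈ -25.965)
h - B(26) = -560202/21575 - (26 - 5/26) = -560202/21575 - 1*671/26 = -560202/21575 - 671/26 = -29042077/560950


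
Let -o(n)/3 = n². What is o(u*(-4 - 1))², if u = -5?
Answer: 3515625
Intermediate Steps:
o(n) = -3*n²
o(u*(-4 - 1))² = (-3*25*(-4 - 1)²)² = (-3*(-5*(-5))²)² = (-3*25²)² = (-3*625)² = (-1875)² = 3515625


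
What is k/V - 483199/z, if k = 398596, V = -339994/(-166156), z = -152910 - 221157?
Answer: 12387145692311099/63590267799 ≈ 1.9480e+5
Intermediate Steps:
z = -374067
V = 169997/83078 (V = -339994*(-1/166156) = 169997/83078 ≈ 2.0462)
k/V - 483199/z = 398596/(169997/83078) - 483199/(-374067) = 398596*(83078/169997) - 483199*(-1/374067) = 33114558488/169997 + 483199/374067 = 12387145692311099/63590267799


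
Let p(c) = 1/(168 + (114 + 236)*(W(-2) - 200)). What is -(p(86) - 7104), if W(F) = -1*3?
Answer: 503545729/70882 ≈ 7104.0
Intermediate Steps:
W(F) = -3
p(c) = -1/70882 (p(c) = 1/(168 + (114 + 236)*(-3 - 200)) = 1/(168 + 350*(-203)) = 1/(168 - 71050) = 1/(-70882) = -1/70882)
-(p(86) - 7104) = -(-1/70882 - 7104) = -1*(-503545729/70882) = 503545729/70882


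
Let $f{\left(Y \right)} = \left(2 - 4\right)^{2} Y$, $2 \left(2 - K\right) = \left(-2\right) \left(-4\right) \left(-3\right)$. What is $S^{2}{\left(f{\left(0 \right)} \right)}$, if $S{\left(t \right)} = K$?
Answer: $196$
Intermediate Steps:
$K = 14$ ($K = 2 - \frac{\left(-2\right) \left(-4\right) \left(-3\right)}{2} = 2 - \frac{8 \left(-3\right)}{2} = 2 - -12 = 2 + 12 = 14$)
$f{\left(Y \right)} = 4 Y$ ($f{\left(Y \right)} = \left(2 - 4\right)^{2} Y = \left(-2\right)^{2} Y = 4 Y$)
$S{\left(t \right)} = 14$
$S^{2}{\left(f{\left(0 \right)} \right)} = 14^{2} = 196$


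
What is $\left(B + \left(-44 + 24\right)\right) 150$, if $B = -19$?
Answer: $-5850$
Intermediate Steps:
$\left(B + \left(-44 + 24\right)\right) 150 = \left(-19 + \left(-44 + 24\right)\right) 150 = \left(-19 - 20\right) 150 = \left(-39\right) 150 = -5850$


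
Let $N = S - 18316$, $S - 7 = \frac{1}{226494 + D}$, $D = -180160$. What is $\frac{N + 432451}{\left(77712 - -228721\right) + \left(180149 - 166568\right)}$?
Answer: $\frac{19188855429}{14827528676} \approx 1.2941$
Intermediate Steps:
$S = \frac{324339}{46334}$ ($S = 7 + \frac{1}{226494 - 180160} = 7 + \frac{1}{46334} = \frac{324339}{46334} \approx 7.0$)
$N = - \frac{848329205}{46334}$ ($N = \frac{324339}{46334} - 18316 = - \frac{848329205}{46334} \approx -18309.0$)
$\frac{N + 432451}{\left(77712 - -228721\right) + \left(180149 - 166568\right)} = \frac{- \frac{848329205}{46334} + 432451}{\left(77712 - -228721\right) + \left(180149 - 166568\right)} = \frac{19188855429}{46334 \left(\left(77712 + 228721\right) + 13581\right)} = \frac{19188855429}{46334 \left(306433 + 13581\right)} = \frac{19188855429}{46334 \cdot 320014} = \frac{19188855429}{46334} \cdot \frac{1}{320014} = \frac{19188855429}{14827528676}$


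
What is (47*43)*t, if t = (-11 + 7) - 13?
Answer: -34357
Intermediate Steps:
t = -17 (t = -4 - 13 = -17)
(47*43)*t = (47*43)*(-17) = 2021*(-17) = -34357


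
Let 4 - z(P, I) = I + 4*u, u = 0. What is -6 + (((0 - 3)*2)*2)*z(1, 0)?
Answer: -54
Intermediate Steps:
z(P, I) = 4 - I (z(P, I) = 4 - (I + 4*0) = 4 - (I + 0) = 4 - I)
-6 + (((0 - 3)*2)*2)*z(1, 0) = -6 + (((0 - 3)*2)*2)*(4 - 1*0) = -6 + (-3*2*2)*(4 + 0) = -6 - 6*2*4 = -6 - 12*4 = -6 - 48 = -54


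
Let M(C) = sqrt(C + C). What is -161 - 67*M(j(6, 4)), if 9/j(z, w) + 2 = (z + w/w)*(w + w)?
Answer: -161 - 67*sqrt(3)/3 ≈ -199.68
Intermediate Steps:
j(z, w) = 9/(-2 + 2*w*(1 + z)) (j(z, w) = 9/(-2 + (z + w/w)*(w + w)) = 9/(-2 + (z + 1)*(2*w)) = 9/(-2 + (1 + z)*(2*w)) = 9/(-2 + 2*w*(1 + z)))
M(C) = sqrt(2)*sqrt(C) (M(C) = sqrt(2*C) = sqrt(2)*sqrt(C))
-161 - 67*M(j(6, 4)) = -161 - 67*sqrt(2)*sqrt(9/(2*(-1 + 4 + 4*6))) = -161 - 67*sqrt(2)*sqrt(9/(2*(-1 + 4 + 24))) = -161 - 67*sqrt(2)*sqrt((9/2)/27) = -161 - 67*sqrt(2)*sqrt((9/2)*(1/27)) = -161 - 67*sqrt(2)*sqrt(1/6) = -161 - 67*sqrt(2)*sqrt(6)/6 = -161 - 67*sqrt(3)/3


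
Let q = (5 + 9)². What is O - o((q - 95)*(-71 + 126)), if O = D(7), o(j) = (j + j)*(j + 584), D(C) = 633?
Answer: -68203657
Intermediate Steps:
q = 196 (q = 14² = 196)
o(j) = 2*j*(584 + j) (o(j) = (2*j)*(584 + j) = 2*j*(584 + j))
O = 633
O - o((q - 95)*(-71 + 126)) = 633 - 2*(196 - 95)*(-71 + 126)*(584 + (196 - 95)*(-71 + 126)) = 633 - 2*101*55*(584 + 101*55) = 633 - 2*5555*(584 + 5555) = 633 - 2*5555*6139 = 633 - 1*68204290 = 633 - 68204290 = -68203657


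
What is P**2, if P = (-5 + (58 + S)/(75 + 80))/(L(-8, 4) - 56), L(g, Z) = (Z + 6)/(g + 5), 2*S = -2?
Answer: 1159929/190302025 ≈ 0.0060952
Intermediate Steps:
S = -1 (S = (1/2)*(-2) = -1)
L(g, Z) = (6 + Z)/(5 + g)
P = 1077/13795 (P = (-5 + (58 - 1)/(75 + 80))/((6 + 4)/(5 - 8) - 56) = (-5 + 57/155)/(10/(-3) - 56) = (-5 + 57*(1/155))/(-1/3*10 - 56) = (-5 + 57/155)/(-10/3 - 56) = -718/(155*(-178/3)) = -718/155*(-3/178) = 1077/13795 ≈ 0.078072)
P**2 = (1077/13795)**2 = 1159929/190302025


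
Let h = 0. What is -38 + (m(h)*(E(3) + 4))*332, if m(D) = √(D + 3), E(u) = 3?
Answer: -38 + 2324*√3 ≈ 3987.3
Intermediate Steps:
m(D) = √(3 + D)
-38 + (m(h)*(E(3) + 4))*332 = -38 + (√(3 + 0)*(3 + 4))*332 = -38 + (√3*7)*332 = -38 + (7*√3)*332 = -38 + 2324*√3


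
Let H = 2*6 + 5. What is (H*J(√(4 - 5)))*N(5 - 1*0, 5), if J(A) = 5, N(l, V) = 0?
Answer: 0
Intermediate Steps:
H = 17 (H = 12 + 5 = 17)
(H*J(√(4 - 5)))*N(5 - 1*0, 5) = (17*5)*0 = 85*0 = 0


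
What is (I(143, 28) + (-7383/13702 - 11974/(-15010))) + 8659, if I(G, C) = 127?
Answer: 903521843319/102833510 ≈ 8786.3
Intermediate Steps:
(I(143, 28) + (-7383/13702 - 11974/(-15010))) + 8659 = (127 + (-7383/13702 - 11974/(-15010))) + 8659 = (127 + (-7383*1/13702 - 11974*(-1/15010))) + 8659 = (127 + (-7383/13702 + 5987/7505)) + 8659 = (127 + 26624459/102833510) + 8659 = 13086480229/102833510 + 8659 = 903521843319/102833510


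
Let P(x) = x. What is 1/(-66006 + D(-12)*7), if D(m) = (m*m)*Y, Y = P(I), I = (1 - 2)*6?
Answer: -1/72054 ≈ -1.3878e-5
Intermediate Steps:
I = -6 (I = -1*6 = -6)
Y = -6
D(m) = -6*m² (D(m) = (m*m)*(-6) = m²*(-6) = -6*m²)
1/(-66006 + D(-12)*7) = 1/(-66006 - 6*(-12)²*7) = 1/(-66006 - 6*144*7) = 1/(-66006 - 864*7) = 1/(-66006 - 6048) = 1/(-72054) = -1/72054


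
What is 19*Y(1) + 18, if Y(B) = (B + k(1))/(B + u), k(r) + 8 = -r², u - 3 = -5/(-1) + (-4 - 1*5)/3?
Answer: -22/3 ≈ -7.3333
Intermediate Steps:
u = 5 (u = 3 + (-5/(-1) + (-4 - 1*5)/3) = 3 + (-5*(-1) + (-4 - 5)*(⅓)) = 3 + (5 - 9*⅓) = 3 + (5 - 3) = 3 + 2 = 5)
k(r) = -8 - r²
Y(B) = (-9 + B)/(5 + B) (Y(B) = (B + (-8 - 1*1²))/(B + 5) = (B + (-8 - 1*1))/(5 + B) = (B + (-8 - 1))/(5 + B) = (B - 9)/(5 + B) = (-9 + B)/(5 + B))
19*Y(1) + 18 = 19*((-9 + 1)/(5 + 1)) + 18 = 19*(-8/6) + 18 = 19*((⅙)*(-8)) + 18 = 19*(-4/3) + 18 = -76/3 + 18 = -22/3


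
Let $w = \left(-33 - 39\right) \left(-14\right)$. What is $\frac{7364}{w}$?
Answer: $\frac{263}{36} \approx 7.3056$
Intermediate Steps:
$w = 1008$ ($w = \left(-72\right) \left(-14\right) = 1008$)
$\frac{7364}{w} = \frac{7364}{1008} = 7364 \cdot \frac{1}{1008} = \frac{263}{36}$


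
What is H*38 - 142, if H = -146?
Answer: -5690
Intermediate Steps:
H*38 - 142 = -146*38 - 142 = -5548 - 142 = -5690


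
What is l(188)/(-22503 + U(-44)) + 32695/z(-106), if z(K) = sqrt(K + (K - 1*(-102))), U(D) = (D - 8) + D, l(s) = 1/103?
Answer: -1/2327697 - 6539*I*sqrt(110)/22 ≈ -4.2961e-7 - 3117.3*I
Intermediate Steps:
l(s) = 1/103
U(D) = -8 + 2*D (U(D) = (-8 + D) + D = -8 + 2*D)
z(K) = sqrt(102 + 2*K) (z(K) = sqrt(K + (K + 102)) = sqrt(K + (102 + K)) = sqrt(102 + 2*K))
l(188)/(-22503 + U(-44)) + 32695/z(-106) = 1/(103*(-22503 + (-8 + 2*(-44)))) + 32695/(sqrt(102 + 2*(-106))) = 1/(103*(-22503 + (-8 - 88))) + 32695/(sqrt(102 - 212)) = 1/(103*(-22503 - 96)) + 32695/(sqrt(-110)) = (1/103)/(-22599) + 32695/((I*sqrt(110))) = (1/103)*(-1/22599) + 32695*(-I*sqrt(110)/110) = -1/2327697 - 6539*I*sqrt(110)/22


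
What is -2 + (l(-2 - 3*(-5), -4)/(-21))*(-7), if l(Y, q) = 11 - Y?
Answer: -8/3 ≈ -2.6667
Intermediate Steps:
-2 + (l(-2 - 3*(-5), -4)/(-21))*(-7) = -2 + ((11 - (-2 - 3*(-5)))/(-21))*(-7) = -2 + ((11 - (-2 + 15))*(-1/21))*(-7) = -2 + ((11 - 1*13)*(-1/21))*(-7) = -2 + ((11 - 13)*(-1/21))*(-7) = -2 - 2*(-1/21)*(-7) = -2 + (2/21)*(-7) = -2 - 2/3 = -8/3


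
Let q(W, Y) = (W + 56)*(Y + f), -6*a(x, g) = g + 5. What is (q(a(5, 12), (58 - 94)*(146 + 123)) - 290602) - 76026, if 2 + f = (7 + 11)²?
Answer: -2593123/3 ≈ -8.6437e+5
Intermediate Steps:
a(x, g) = -⅚ - g/6 (a(x, g) = -(g + 5)/6 = -(5 + g)/6 = -⅚ - g/6)
f = 322 (f = -2 + (7 + 11)² = -2 + 18² = -2 + 324 = 322)
q(W, Y) = (56 + W)*(322 + Y) (q(W, Y) = (W + 56)*(Y + 322) = (56 + W)*(322 + Y))
(q(a(5, 12), (58 - 94)*(146 + 123)) - 290602) - 76026 = ((18032 + 56*((58 - 94)*(146 + 123)) + 322*(-⅚ - ⅙*12) + (-⅚ - ⅙*12)*((58 - 94)*(146 + 123))) - 290602) - 76026 = ((18032 + 56*(-36*269) + 322*(-⅚ - 2) + (-⅚ - 2)*(-36*269)) - 290602) - 76026 = ((18032 + 56*(-9684) + 322*(-17/6) - 17/6*(-9684)) - 290602) - 76026 = ((18032 - 542304 - 2737/3 + 27438) - 290602) - 76026 = (-1493239/3 - 290602) - 76026 = -2365045/3 - 76026 = -2593123/3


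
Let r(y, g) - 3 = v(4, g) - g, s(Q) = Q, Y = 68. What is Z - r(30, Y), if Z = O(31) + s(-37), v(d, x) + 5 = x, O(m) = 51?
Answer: 16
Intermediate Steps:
v(d, x) = -5 + x
r(y, g) = -2 (r(y, g) = 3 + ((-5 + g) - g) = 3 - 5 = -2)
Z = 14 (Z = 51 - 37 = 14)
Z - r(30, Y) = 14 - 1*(-2) = 14 + 2 = 16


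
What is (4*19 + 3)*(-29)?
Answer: -2291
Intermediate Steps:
(4*19 + 3)*(-29) = (76 + 3)*(-29) = 79*(-29) = -2291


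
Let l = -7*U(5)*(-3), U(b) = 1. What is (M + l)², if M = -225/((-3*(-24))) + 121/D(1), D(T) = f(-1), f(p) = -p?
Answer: 1234321/64 ≈ 19286.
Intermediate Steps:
D(T) = 1 (D(T) = -1*(-1) = 1)
l = 21 (l = -7*1*(-3) = -7*(-3) = 21)
M = 943/8 (M = -225/((-3*(-24))) + 121/1 = -225/72 + 121*1 = -225*1/72 + 121 = -25/8 + 121 = 943/8 ≈ 117.88)
(M + l)² = (943/8 + 21)² = (1111/8)² = 1234321/64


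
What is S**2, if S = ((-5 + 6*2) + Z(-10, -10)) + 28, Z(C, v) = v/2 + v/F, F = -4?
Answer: 4225/4 ≈ 1056.3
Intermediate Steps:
Z(C, v) = v/4 (Z(C, v) = v/2 + v/(-4) = v*(1/2) + v*(-1/4) = v/2 - v/4 = v/4)
S = 65/2 (S = ((-5 + 6*2) + (1/4)*(-10)) + 28 = ((-5 + 12) - 5/2) + 28 = (7 - 5/2) + 28 = 9/2 + 28 = 65/2 ≈ 32.500)
S**2 = (65/2)**2 = 4225/4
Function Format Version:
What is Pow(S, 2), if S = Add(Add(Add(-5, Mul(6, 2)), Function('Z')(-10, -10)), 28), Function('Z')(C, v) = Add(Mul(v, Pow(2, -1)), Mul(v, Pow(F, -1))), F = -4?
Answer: Rational(4225, 4) ≈ 1056.3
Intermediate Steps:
Function('Z')(C, v) = Mul(Rational(1, 4), v) (Function('Z')(C, v) = Add(Mul(v, Pow(2, -1)), Mul(v, Pow(-4, -1))) = Add(Mul(v, Rational(1, 2)), Mul(v, Rational(-1, 4))) = Add(Mul(Rational(1, 2), v), Mul(Rational(-1, 4), v)) = Mul(Rational(1, 4), v))
S = Rational(65, 2) (S = Add(Add(Add(-5, Mul(6, 2)), Mul(Rational(1, 4), -10)), 28) = Add(Add(Add(-5, 12), Rational(-5, 2)), 28) = Add(Add(7, Rational(-5, 2)), 28) = Add(Rational(9, 2), 28) = Rational(65, 2) ≈ 32.500)
Pow(S, 2) = Pow(Rational(65, 2), 2) = Rational(4225, 4)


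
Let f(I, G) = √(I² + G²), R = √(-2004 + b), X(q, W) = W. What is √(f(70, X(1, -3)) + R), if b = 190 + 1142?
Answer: √(√4909 + 4*I*√42) ≈ 8.5079 + 1.5235*I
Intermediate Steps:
b = 1332
R = 4*I*√42 (R = √(-2004 + 1332) = √(-672) = 4*I*√42 ≈ 25.923*I)
f(I, G) = √(G² + I²)
√(f(70, X(1, -3)) + R) = √(√((-3)² + 70²) + 4*I*√42) = √(√(9 + 4900) + 4*I*√42) = √(√4909 + 4*I*√42)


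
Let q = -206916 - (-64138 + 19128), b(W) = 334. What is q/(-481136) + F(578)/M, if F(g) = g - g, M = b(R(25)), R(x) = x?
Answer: 80953/240568 ≈ 0.33651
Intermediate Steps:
M = 334
q = -161906 (q = -206916 - 1*(-45010) = -206916 + 45010 = -161906)
F(g) = 0
q/(-481136) + F(578)/M = -161906/(-481136) + 0/334 = -161906*(-1/481136) + 0*(1/334) = 80953/240568 + 0 = 80953/240568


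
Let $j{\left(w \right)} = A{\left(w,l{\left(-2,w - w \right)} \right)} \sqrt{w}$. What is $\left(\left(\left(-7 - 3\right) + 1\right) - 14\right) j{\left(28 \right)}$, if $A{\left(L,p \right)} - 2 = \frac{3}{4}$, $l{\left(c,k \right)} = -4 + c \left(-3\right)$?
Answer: $- \frac{253 \sqrt{7}}{2} \approx -334.69$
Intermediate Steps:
$l{\left(c,k \right)} = -4 - 3 c$
$A{\left(L,p \right)} = \frac{11}{4}$ ($A{\left(L,p \right)} = 2 + \frac{3}{4} = \frac{11}{4}$)
$j{\left(w \right)} = \frac{11 \sqrt{w}}{4}$
$\left(\left(\left(-7 - 3\right) + 1\right) - 14\right) j{\left(28 \right)} = \left(\left(\left(-7 - 3\right) + 1\right) - 14\right) \frac{11 \sqrt{28}}{4} = \left(\left(-10 + 1\right) - 14\right) \frac{11 \cdot 2 \sqrt{7}}{4} = \left(-9 - 14\right) \frac{11 \sqrt{7}}{2} = - 23 \frac{11 \sqrt{7}}{2} = - \frac{253 \sqrt{7}}{2}$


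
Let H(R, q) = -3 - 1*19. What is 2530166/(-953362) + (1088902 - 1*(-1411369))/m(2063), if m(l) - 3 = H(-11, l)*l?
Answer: -1249244942340/21633213823 ≈ -57.747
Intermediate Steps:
H(R, q) = -22 (H(R, q) = -3 - 19 = -22)
m(l) = 3 - 22*l
2530166/(-953362) + (1088902 - 1*(-1411369))/m(2063) = 2530166/(-953362) + (1088902 - 1*(-1411369))/(3 - 22*2063) = 2530166*(-1/953362) + (1088902 + 1411369)/(3 - 45386) = -1265083/476681 + 2500271/(-45383) = -1265083/476681 + 2500271*(-1/45383) = -1265083/476681 - 2500271/45383 = -1249244942340/21633213823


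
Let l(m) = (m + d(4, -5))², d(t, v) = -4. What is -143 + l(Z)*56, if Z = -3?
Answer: 2601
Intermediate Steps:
l(m) = (-4 + m)² (l(m) = (m - 4)² = (-4 + m)²)
-143 + l(Z)*56 = -143 + (-4 - 3)²*56 = -143 + (-7)²*56 = -143 + 49*56 = -143 + 2744 = 2601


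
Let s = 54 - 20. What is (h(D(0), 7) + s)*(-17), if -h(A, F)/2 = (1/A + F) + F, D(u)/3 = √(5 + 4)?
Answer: -884/9 ≈ -98.222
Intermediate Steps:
D(u) = 9 (D(u) = 3*√(5 + 4) = 3*√9 = 3*3 = 9)
h(A, F) = -4*F - 2/A (h(A, F) = -2*((1/A + F) + F) = -2*((F + 1/A) + F) = -2*(1/A + 2*F) = -4*F - 2/A)
s = 34
(h(D(0), 7) + s)*(-17) = ((-4*7 - 2/9) + 34)*(-17) = ((-28 - 2*⅑) + 34)*(-17) = ((-28 - 2/9) + 34)*(-17) = (-254/9 + 34)*(-17) = (52/9)*(-17) = -884/9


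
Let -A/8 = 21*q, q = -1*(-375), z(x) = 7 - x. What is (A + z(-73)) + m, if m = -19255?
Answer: -82175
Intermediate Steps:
q = 375
A = -63000 (A = -168*375 = -8*7875 = -63000)
(A + z(-73)) + m = (-63000 + (7 - 1*(-73))) - 19255 = (-63000 + (7 + 73)) - 19255 = (-63000 + 80) - 19255 = -62920 - 19255 = -82175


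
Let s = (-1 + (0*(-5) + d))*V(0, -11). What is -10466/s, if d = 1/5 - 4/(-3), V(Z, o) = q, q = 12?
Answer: -26165/16 ≈ -1635.3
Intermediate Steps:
V(Z, o) = 12
d = 23/15 (d = 1*(1/5) - 4*(-1/3) = 1/5 + 4/3 = 23/15 ≈ 1.5333)
s = 32/5 (s = (-1 + (0*(-5) + 23/15))*12 = (-1 + (0 + 23/15))*12 = (-1 + 23/15)*12 = (8/15)*12 = 32/5 ≈ 6.4000)
-10466/s = -10466/32/5 = -10466*5/32 = -26165/16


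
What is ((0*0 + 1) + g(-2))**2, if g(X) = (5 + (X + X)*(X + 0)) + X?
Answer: 144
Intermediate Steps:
g(X) = 5 + X + 2*X**2 (g(X) = (5 + (2*X)*X) + X = (5 + 2*X**2) + X = 5 + X + 2*X**2)
((0*0 + 1) + g(-2))**2 = ((0*0 + 1) + (5 - 2 + 2*(-2)**2))**2 = ((0 + 1) + (5 - 2 + 2*4))**2 = (1 + (5 - 2 + 8))**2 = (1 + 11)**2 = 12**2 = 144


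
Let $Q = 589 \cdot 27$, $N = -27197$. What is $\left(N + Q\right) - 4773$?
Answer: $-16067$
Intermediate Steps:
$Q = 15903$
$\left(N + Q\right) - 4773 = \left(-27197 + 15903\right) - 4773 = -11294 - 4773 = -16067$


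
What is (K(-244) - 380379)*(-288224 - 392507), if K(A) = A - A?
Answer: 258935777049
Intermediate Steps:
K(A) = 0
(K(-244) - 380379)*(-288224 - 392507) = (0 - 380379)*(-288224 - 392507) = -380379*(-680731) = 258935777049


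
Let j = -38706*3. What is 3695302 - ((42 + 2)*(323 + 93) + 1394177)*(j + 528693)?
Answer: -582750653273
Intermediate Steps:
j = -116118
3695302 - ((42 + 2)*(323 + 93) + 1394177)*(j + 528693) = 3695302 - ((42 + 2)*(323 + 93) + 1394177)*(-116118 + 528693) = 3695302 - (44*416 + 1394177)*412575 = 3695302 - (18304 + 1394177)*412575 = 3695302 - 1412481*412575 = 3695302 - 1*582754348575 = 3695302 - 582754348575 = -582750653273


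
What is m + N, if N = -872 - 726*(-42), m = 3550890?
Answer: 3580510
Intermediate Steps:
N = 29620 (N = -872 + 30492 = 29620)
m + N = 3550890 + 29620 = 3580510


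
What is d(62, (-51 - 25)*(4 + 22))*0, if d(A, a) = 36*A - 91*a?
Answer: 0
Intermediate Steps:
d(A, a) = -91*a + 36*A
d(62, (-51 - 25)*(4 + 22))*0 = (-91*(-51 - 25)*(4 + 22) + 36*62)*0 = (-(-6916)*26 + 2232)*0 = (-91*(-1976) + 2232)*0 = (179816 + 2232)*0 = 182048*0 = 0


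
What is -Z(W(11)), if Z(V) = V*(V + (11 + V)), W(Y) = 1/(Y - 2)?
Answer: -101/81 ≈ -1.2469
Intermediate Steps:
W(Y) = 1/(-2 + Y)
Z(V) = V*(11 + 2*V)
-Z(W(11)) = -(11 + 2/(-2 + 11))/(-2 + 11) = -(11 + 2/9)/9 = -101/(9*9) = -1*101/81 = -101/81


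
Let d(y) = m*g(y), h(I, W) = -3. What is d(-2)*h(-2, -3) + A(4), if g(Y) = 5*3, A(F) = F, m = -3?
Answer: 139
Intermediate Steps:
g(Y) = 15
d(y) = -45 (d(y) = -3*15 = -45)
d(-2)*h(-2, -3) + A(4) = -45*(-3) + 4 = 135 + 4 = 139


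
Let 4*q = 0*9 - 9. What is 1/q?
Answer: -4/9 ≈ -0.44444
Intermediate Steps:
q = -9/4 (q = (0*9 - 9)/4 = (0 - 9)/4 = (¼)*(-9) = -9/4 ≈ -2.2500)
1/q = 1/(-9/4) = -4/9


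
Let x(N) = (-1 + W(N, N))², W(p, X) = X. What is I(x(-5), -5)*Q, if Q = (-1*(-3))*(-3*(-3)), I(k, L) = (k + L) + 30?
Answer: 1647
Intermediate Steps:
x(N) = (-1 + N)²
I(k, L) = 30 + L + k (I(k, L) = (L + k) + 30 = 30 + L + k)
Q = 27 (Q = 3*9 = 27)
I(x(-5), -5)*Q = (30 - 5 + (-1 - 5)²)*27 = (30 - 5 + (-6)²)*27 = (30 - 5 + 36)*27 = 61*27 = 1647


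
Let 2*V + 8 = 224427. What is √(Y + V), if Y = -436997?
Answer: 15*I*√5774/2 ≈ 569.9*I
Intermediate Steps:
V = 224419/2 (V = -4 + (½)*224427 = -4 + 224427/2 = 224419/2 ≈ 1.1221e+5)
√(Y + V) = √(-436997 + 224419/2) = √(-649575/2) = 15*I*√5774/2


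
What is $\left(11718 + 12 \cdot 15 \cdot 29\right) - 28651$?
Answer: $-11713$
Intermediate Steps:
$\left(11718 + 12 \cdot 15 \cdot 29\right) - 28651 = \left(11718 + 180 \cdot 29\right) - 28651 = \left(11718 + 5220\right) - 28651 = 16938 - 28651 = -11713$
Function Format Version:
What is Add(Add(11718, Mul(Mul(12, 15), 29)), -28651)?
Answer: -11713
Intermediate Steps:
Add(Add(11718, Mul(Mul(12, 15), 29)), -28651) = Add(Add(11718, Mul(180, 29)), -28651) = Add(Add(11718, 5220), -28651) = Add(16938, -28651) = -11713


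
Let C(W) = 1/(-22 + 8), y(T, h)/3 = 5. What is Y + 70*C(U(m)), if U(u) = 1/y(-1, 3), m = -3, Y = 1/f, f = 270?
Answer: -1349/270 ≈ -4.9963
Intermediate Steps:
y(T, h) = 15 (y(T, h) = 3*5 = 15)
Y = 1/270 ≈ 0.0037037
U(u) = 1/15
C(W) = -1/14 (C(W) = 1/(-14) = -1/14)
Y + 70*C(U(m)) = 1/270 + 70*(-1/14) = 1/270 - 5 = -1349/270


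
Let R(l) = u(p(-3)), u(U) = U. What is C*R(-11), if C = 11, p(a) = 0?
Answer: 0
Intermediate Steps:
R(l) = 0
C*R(-11) = 11*0 = 0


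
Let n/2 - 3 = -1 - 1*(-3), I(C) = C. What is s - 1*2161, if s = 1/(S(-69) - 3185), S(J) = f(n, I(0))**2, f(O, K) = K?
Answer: -6882786/3185 ≈ -2161.0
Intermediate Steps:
n = 10 (n = 6 + 2*(-1 - 1*(-3)) = 6 + 2*(-1 + 3) = 6 + 2*2 = 6 + 4 = 10)
S(J) = 0 (S(J) = 0**2 = 0)
s = -1/3185 (s = 1/(0 - 3185) = 1/(-3185) = -1/3185 ≈ -0.00031397)
s - 1*2161 = -1/3185 - 1*2161 = -1/3185 - 2161 = -6882786/3185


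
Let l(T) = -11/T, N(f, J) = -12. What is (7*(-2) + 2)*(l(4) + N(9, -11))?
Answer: 177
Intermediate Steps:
(7*(-2) + 2)*(l(4) + N(9, -11)) = (7*(-2) + 2)*(-11/4 - 12) = (-14 + 2)*(-11*1/4 - 12) = -12*(-11/4 - 12) = -12*(-59/4) = 177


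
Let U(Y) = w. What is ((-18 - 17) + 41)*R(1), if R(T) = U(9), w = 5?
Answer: 30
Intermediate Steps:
U(Y) = 5
R(T) = 5
((-18 - 17) + 41)*R(1) = ((-18 - 17) + 41)*5 = (-35 + 41)*5 = 6*5 = 30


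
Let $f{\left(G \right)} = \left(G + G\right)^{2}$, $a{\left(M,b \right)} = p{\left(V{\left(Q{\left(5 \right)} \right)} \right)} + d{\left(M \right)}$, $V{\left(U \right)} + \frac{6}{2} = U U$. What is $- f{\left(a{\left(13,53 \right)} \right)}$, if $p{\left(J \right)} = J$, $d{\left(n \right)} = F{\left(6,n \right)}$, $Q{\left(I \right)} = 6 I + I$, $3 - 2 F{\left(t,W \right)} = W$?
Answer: $-5924356$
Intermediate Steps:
$F{\left(t,W \right)} = \frac{3}{2} - \frac{W}{2}$
$Q{\left(I \right)} = 7 I$
$d{\left(n \right)} = \frac{3}{2} - \frac{n}{2}$
$V{\left(U \right)} = -3 + U^{2}$ ($V{\left(U \right)} = -3 + U U = -3 + U^{2}$)
$a{\left(M,b \right)} = \frac{2447}{2} - \frac{M}{2}$ ($a{\left(M,b \right)} = \left(-3 + \left(7 \cdot 5\right)^{2}\right) - \left(- \frac{3}{2} + \frac{M}{2}\right) = \left(-3 + 35^{2}\right) - \left(- \frac{3}{2} + \frac{M}{2}\right) = \left(-3 + 1225\right) - \left(- \frac{3}{2} + \frac{M}{2}\right) = 1222 - \left(- \frac{3}{2} + \frac{M}{2}\right) = \frac{2447}{2} - \frac{M}{2}$)
$f{\left(G \right)} = 4 G^{2}$ ($f{\left(G \right)} = \left(2 G\right)^{2} = 4 G^{2}$)
$- f{\left(a{\left(13,53 \right)} \right)} = - 4 \left(\frac{2447}{2} - \frac{13}{2}\right)^{2} = - 4 \cdot 1217^{2} = - 4 \cdot 1481089 = \left(-1\right) 5924356 = -5924356$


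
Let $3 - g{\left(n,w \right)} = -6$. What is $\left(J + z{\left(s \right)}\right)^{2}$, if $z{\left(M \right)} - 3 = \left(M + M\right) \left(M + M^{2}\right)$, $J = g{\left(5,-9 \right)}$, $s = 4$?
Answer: $29584$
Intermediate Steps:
$g{\left(n,w \right)} = 9$ ($g{\left(n,w \right)} = 3 - -6 = 3 + 6 = 9$)
$J = 9$
$z{\left(M \right)} = 3 + 2 M \left(M + M^{2}\right)$ ($z{\left(M \right)} = 3 + \left(M + M\right) \left(M + M^{2}\right) = 3 + 2 M \left(M + M^{2}\right)$)
$\left(J + z{\left(s \right)}\right)^{2} = \left(9 + \left(3 + 2 \cdot 4^{2} + 2 \cdot 4^{3}\right)\right)^{2} = \left(9 + \left(3 + 2 \cdot 16 + 2 \cdot 64\right)\right)^{2} = \left(9 + \left(3 + 32 + 128\right)\right)^{2} = \left(9 + 163\right)^{2} = 172^{2} = 29584$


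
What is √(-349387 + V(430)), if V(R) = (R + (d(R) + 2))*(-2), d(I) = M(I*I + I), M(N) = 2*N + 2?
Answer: 5*I*√43663 ≈ 1044.8*I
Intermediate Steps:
M(N) = 2 + 2*N
d(I) = 2 + 2*I + 2*I² (d(I) = 2 + 2*(I*I + I) = 2 + 2*(I² + I) = 2 + 2*(I + I²) = 2 + (2*I + 2*I²) = 2 + 2*I + 2*I²)
V(R) = -8 - 2*R - 4*R*(1 + R) (V(R) = (R + ((2 + 2*R*(1 + R)) + 2))*(-2) = (R + (4 + 2*R*(1 + R)))*(-2) = (4 + R + 2*R*(1 + R))*(-2) = -8 - 2*R - 4*R*(1 + R))
√(-349387 + V(430)) = √(-349387 + (-8 - 6*430 - 4*430²)) = √(-349387 + (-8 - 2580 - 4*184900)) = √(-349387 + (-8 - 2580 - 739600)) = √(-349387 - 742188) = √(-1091575) = 5*I*√43663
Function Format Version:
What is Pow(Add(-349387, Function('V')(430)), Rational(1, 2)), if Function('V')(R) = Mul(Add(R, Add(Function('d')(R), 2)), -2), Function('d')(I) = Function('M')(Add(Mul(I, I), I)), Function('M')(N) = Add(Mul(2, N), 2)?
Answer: Mul(5, I, Pow(43663, Rational(1, 2))) ≈ Mul(1044.8, I)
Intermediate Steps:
Function('M')(N) = Add(2, Mul(2, N))
Function('d')(I) = Add(2, Mul(2, I), Mul(2, Pow(I, 2))) (Function('d')(I) = Add(2, Mul(2, Add(Mul(I, I), I))) = Add(2, Mul(2, Add(Pow(I, 2), I))) = Add(2, Mul(2, Add(I, Pow(I, 2)))) = Add(2, Add(Mul(2, I), Mul(2, Pow(I, 2)))) = Add(2, Mul(2, I), Mul(2, Pow(I, 2))))
Function('V')(R) = Add(-8, Mul(-2, R), Mul(-4, R, Add(1, R))) (Function('V')(R) = Mul(Add(R, Add(Add(2, Mul(2, R, Add(1, R))), 2)), -2) = Mul(Add(R, Add(4, Mul(2, R, Add(1, R)))), -2) = Mul(Add(4, R, Mul(2, R, Add(1, R))), -2) = Add(-8, Mul(-2, R), Mul(-4, R, Add(1, R))))
Pow(Add(-349387, Function('V')(430)), Rational(1, 2)) = Pow(Add(-349387, Add(-8, Mul(-6, 430), Mul(-4, Pow(430, 2)))), Rational(1, 2)) = Pow(Add(-349387, Add(-8, -2580, Mul(-4, 184900))), Rational(1, 2)) = Pow(Add(-349387, Add(-8, -2580, -739600)), Rational(1, 2)) = Pow(Add(-349387, -742188), Rational(1, 2)) = Pow(-1091575, Rational(1, 2)) = Mul(5, I, Pow(43663, Rational(1, 2)))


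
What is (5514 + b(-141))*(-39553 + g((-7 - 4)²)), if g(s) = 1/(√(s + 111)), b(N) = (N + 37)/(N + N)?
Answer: -30753485878/141 + 388763*√58/8178 ≈ -2.1811e+8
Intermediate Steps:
b(N) = (37 + N)/(2*N) (b(N) = (37 + N)/((2*N)) = (37 + N)*(1/(2*N)) = (37 + N)/(2*N))
g(s) = (111 + s)^(-½) (g(s) = 1/(√(111 + s)) = (111 + s)^(-½))
(5514 + b(-141))*(-39553 + g((-7 - 4)²)) = (5514 + (½)*(37 - 141)/(-141))*(-39553 + (111 + (-7 - 4)²)^(-½)) = (5514 + (½)*(-1/141)*(-104))*(-39553 + (111 + (-11)²)^(-½)) = (5514 + 52/141)*(-39553 + (111 + 121)^(-½)) = 777526*(-39553 + 232^(-½))/141 = 777526*(-39553 + √58/116)/141 = -30753485878/141 + 388763*√58/8178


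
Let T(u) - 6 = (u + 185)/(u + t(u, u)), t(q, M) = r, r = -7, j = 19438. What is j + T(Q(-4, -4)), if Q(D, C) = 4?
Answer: 19381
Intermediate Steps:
t(q, M) = -7
T(u) = 6 + (185 + u)/(-7 + u) (T(u) = 6 + (u + 185)/(u - 7) = 6 + (185 + u)/(-7 + u))
j + T(Q(-4, -4)) = 19438 + (143 + 7*4)/(-7 + 4) = 19438 + (143 + 28)/(-3) = 19438 - ⅓*171 = 19438 - 57 = 19381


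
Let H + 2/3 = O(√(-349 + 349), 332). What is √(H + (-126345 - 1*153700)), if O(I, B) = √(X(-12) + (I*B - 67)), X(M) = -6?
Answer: √(-2520411 + 9*I*√73)/3 ≈ 0.0080727 + 529.19*I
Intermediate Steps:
O(I, B) = √(-73 + B*I) (O(I, B) = √(-6 + (I*B - 67)) = √(-6 + (B*I - 67)) = √(-6 + (-67 + B*I)) = √(-73 + B*I))
H = -⅔ + I*√73 (H = -⅔ + √(-73 + 332*√(-349 + 349)) = -⅔ + √(-73 + 332*√0) = -⅔ + √(-73 + 332*0) = -⅔ + √(-73 + 0) = -⅔ + √(-73) = -⅔ + I*√73 ≈ -0.66667 + 8.544*I)
√(H + (-126345 - 1*153700)) = √((-⅔ + I*√73) + (-126345 - 1*153700)) = √((-⅔ + I*√73) + (-126345 - 153700)) = √((-⅔ + I*√73) - 280045) = √(-840137/3 + I*√73)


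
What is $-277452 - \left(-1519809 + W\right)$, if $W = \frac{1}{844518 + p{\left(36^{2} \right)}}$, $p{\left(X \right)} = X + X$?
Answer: $\frac{1052413038269}{847110} \approx 1.2424 \cdot 10^{6}$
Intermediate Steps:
$p{\left(X \right)} = 2 X$
$W = \frac{1}{847110}$ ($W = \frac{1}{844518 + 2 \cdot 36^{2}} = \frac{1}{844518 + 2 \cdot 1296} = \frac{1}{844518 + 2592} = \frac{1}{847110} \approx 1.1805 \cdot 10^{-6}$)
$-277452 - \left(-1519809 + W\right) = -277452 + \left(1519809 - \frac{1}{847110}\right) = -277452 + \frac{1287445401989}{847110} = \frac{1052413038269}{847110}$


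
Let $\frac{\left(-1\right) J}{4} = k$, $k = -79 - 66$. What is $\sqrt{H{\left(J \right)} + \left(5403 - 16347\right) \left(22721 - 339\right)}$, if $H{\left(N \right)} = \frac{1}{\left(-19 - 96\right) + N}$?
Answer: $\frac{i \sqrt{52964012764335}}{465} \approx 15651.0 i$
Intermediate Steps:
$k = -145$
$J = 580$ ($J = \left(-4\right) \left(-145\right) = 580$)
$H{\left(N \right)} = \frac{1}{-115 + N}$
$\sqrt{H{\left(J \right)} + \left(5403 - 16347\right) \left(22721 - 339\right)} = \sqrt{\frac{1}{-115 + 580} + \left(5403 - 16347\right) \left(22721 - 339\right)} = \sqrt{\frac{1}{465} - 10944 \left(22721 - 339\right)} = \sqrt{\frac{1}{465} - 244948608} = \sqrt{- \frac{113901102719}{465}} = \frac{i \sqrt{52964012764335}}{465}$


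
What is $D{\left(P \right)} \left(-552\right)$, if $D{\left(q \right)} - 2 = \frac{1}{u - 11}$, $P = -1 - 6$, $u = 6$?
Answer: $- \frac{4968}{5} \approx -993.6$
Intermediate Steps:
$P = -7$ ($P = -1 - 6 = -7$)
$D{\left(q \right)} = \frac{9}{5}$ ($D{\left(q \right)} = 2 + \frac{1}{6 - 11} = 2 + \frac{1}{-5} = 2 - \frac{1}{5} = \frac{9}{5}$)
$D{\left(P \right)} \left(-552\right) = \frac{9}{5} \left(-552\right) = - \frac{4968}{5}$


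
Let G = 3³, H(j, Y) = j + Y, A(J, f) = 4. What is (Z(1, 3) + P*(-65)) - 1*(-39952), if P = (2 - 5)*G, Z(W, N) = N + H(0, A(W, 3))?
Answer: 45224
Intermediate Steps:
H(j, Y) = Y + j
Z(W, N) = 4 + N (Z(W, N) = N + (4 + 0) = N + 4 = 4 + N)
G = 27
P = -81 (P = (2 - 5)*27 = -3*27 = -81)
(Z(1, 3) + P*(-65)) - 1*(-39952) = ((4 + 3) - 81*(-65)) - 1*(-39952) = (7 + 5265) + 39952 = 5272 + 39952 = 45224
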